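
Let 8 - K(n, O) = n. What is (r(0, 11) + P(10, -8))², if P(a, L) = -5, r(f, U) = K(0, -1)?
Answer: 9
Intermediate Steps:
K(n, O) = 8 - n
r(f, U) = 8 (r(f, U) = 8 - 1*0 = 8 + 0 = 8)
(r(0, 11) + P(10, -8))² = (8 - 5)² = 3² = 9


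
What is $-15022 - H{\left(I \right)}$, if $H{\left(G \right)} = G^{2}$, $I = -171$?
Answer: $-44263$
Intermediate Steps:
$-15022 - H{\left(I \right)} = -15022 - \left(-171\right)^{2} = -15022 - 29241 = -44263$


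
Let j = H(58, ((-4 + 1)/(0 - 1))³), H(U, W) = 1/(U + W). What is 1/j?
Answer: 85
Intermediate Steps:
j = 1/85 (j = 1/(58 + ((-4 + 1)/(0 - 1))³) = 1/(58 + (-3/(-1))³) = 1/(58 + (-3*(-1))³) = 1/(58 + 3³) = 1/(58 + 27) = 1/85 ≈ 0.011765)
1/j = 1/(1/85) = 85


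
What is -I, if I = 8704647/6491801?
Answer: -8704647/6491801 ≈ -1.3409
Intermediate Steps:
I = 8704647/6491801 (I = 8704647*(1/6491801) = 8704647/6491801 ≈ 1.3409)
-I = -1*8704647/6491801 = -8704647/6491801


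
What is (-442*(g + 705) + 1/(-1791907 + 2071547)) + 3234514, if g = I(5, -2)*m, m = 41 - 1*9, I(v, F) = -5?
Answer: 837137015361/279640 ≈ 2.9936e+6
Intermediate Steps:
m = 32 (m = 41 - 9 = 32)
g = -160 (g = -5*32 = -160)
(-442*(g + 705) + 1/(-1791907 + 2071547)) + 3234514 = (-442*(-160 + 705) + 1/(-1791907 + 2071547)) + 3234514 = (-442*545 + 1/279640) + 3234514 = (-240890 + 1/279640) + 3234514 = -67362479599/279640 + 3234514 = 837137015361/279640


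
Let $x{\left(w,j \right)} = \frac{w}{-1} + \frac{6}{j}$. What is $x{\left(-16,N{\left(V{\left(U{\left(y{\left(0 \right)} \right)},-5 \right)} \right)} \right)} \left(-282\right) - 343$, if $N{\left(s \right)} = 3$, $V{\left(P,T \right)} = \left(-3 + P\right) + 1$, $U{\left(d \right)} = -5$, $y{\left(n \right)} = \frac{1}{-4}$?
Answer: $-5419$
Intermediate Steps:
$y{\left(n \right)} = - \frac{1}{4}$
$V{\left(P,T \right)} = -2 + P$
$x{\left(w,j \right)} = - w + \frac{6}{j}$ ($x{\left(w,j \right)} = w \left(-1\right) + \frac{6}{j} = - w + \frac{6}{j}$)
$x{\left(-16,N{\left(V{\left(U{\left(y{\left(0 \right)} \right)},-5 \right)} \right)} \right)} \left(-282\right) - 343 = \left(\left(-1\right) \left(-16\right) + \frac{6}{3}\right) \left(-282\right) - 343 = \left(16 + 6 \cdot \frac{1}{3}\right) \left(-282\right) - 343 = \left(16 + 2\right) \left(-282\right) - 343 = 18 \left(-282\right) - 343 = -5076 - 343 = -5419$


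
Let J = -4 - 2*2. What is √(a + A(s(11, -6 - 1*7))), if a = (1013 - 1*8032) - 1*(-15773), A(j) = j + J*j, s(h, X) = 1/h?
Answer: √1059157/11 ≈ 93.559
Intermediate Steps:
J = -8 (J = -4 - 4 = -8)
A(j) = -7*j (A(j) = j - 8*j = -7*j)
a = 8754 (a = (1013 - 8032) + 15773 = -7019 + 15773 = 8754)
√(a + A(s(11, -6 - 1*7))) = √(8754 - 7/11) = √(96287/11) = √1059157/11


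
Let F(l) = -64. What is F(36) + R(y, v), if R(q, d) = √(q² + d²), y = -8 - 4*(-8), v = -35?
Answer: -64 + √1801 ≈ -21.562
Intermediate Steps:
y = 24 (y = -8 + 32 = 24)
R(q, d) = √(d² + q²)
F(36) + R(y, v) = -64 + √((-35)² + 24²) = -64 + √(1225 + 576) = -64 + √1801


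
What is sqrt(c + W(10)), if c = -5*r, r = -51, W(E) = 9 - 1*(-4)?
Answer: 2*sqrt(67) ≈ 16.371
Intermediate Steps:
W(E) = 13 (W(E) = 9 + 4 = 13)
c = 255 (c = -5*(-51) = 255)
sqrt(c + W(10)) = sqrt(255 + 13) = sqrt(268) = 2*sqrt(67)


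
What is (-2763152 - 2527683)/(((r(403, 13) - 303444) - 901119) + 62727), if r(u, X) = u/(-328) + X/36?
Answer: 15618544920/3370702433 ≈ 4.6336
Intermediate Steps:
r(u, X) = -u/328 + X/36 (r(u, X) = u*(-1/328) + X*(1/36) = -u/328 + X/36)
(-2763152 - 2527683)/(((r(403, 13) - 303444) - 901119) + 62727) = (-2763152 - 2527683)/((((-1/328*403 + (1/36)*13) - 303444) - 901119) + 62727) = -5290835/((((-403/328 + 13/36) - 303444) - 901119) + 62727) = -5290835/(((-2561/2952 - 303444) - 901119) + 62727) = -5290835/((-895769249/2952 - 901119) + 62727) = -5290835/(-3555872537/2952 + 62727) = -5290835/(-3370702433/2952) = -5290835*(-2952/3370702433) = 15618544920/3370702433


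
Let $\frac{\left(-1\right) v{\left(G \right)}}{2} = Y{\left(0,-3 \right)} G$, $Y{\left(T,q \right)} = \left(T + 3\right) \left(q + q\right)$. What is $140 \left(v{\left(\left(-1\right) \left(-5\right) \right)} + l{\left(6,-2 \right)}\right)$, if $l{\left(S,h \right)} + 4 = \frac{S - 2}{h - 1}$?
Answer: $\frac{73360}{3} \approx 24453.0$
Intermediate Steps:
$l{\left(S,h \right)} = -4 + \frac{-2 + S}{-1 + h}$ ($l{\left(S,h \right)} = -4 + \frac{S - 2}{h - 1} = -4 + \frac{-2 + S}{-1 + h}$)
$Y{\left(T,q \right)} = 2 q \left(3 + T\right)$ ($Y{\left(T,q \right)} = \left(3 + T\right) 2 q = 2 q \left(3 + T\right)$)
$v{\left(G \right)} = 36 G$ ($v{\left(G \right)} = - 2 \cdot 2 \left(-3\right) \left(3 + 0\right) G = - 2 \cdot 2 \left(-3\right) 3 G = - 2 \left(- 18 G\right) = 36 G$)
$140 \left(v{\left(\left(-1\right) \left(-5\right) \right)} + l{\left(6,-2 \right)}\right) = 140 \left(36 \left(\left(-1\right) \left(-5\right)\right) + \frac{2 + 6 - -8}{-1 - 2}\right) = 140 \left(36 \cdot 5 + \frac{2 + 6 + 8}{-3}\right) = 140 \left(180 - \frac{16}{3}\right) = 140 \cdot \frac{524}{3} = \frac{73360}{3}$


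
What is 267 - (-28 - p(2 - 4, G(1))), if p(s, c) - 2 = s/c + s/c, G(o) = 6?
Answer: 889/3 ≈ 296.33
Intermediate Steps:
p(s, c) = 2 + 2*s/c (p(s, c) = 2 + (s/c + s/c) = 2 + 2*s/c)
267 - (-28 - p(2 - 4, G(1))) = 267 - (-28 - (2 + 2*(2 - 4)/6)) = 267 - (-28 - (2 + 2*(-2)*(1/6))) = 267 - (-28 - (2 - 2/3)) = 267 - (-28 - 1*4/3) = 267 - (-28 - 4/3) = 267 - 1*(-88/3) = 267 + 88/3 = 889/3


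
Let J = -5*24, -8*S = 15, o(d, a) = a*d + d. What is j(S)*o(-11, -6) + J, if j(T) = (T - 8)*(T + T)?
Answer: 61335/32 ≈ 1916.7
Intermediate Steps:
o(d, a) = d + a*d
S = -15/8 (S = -⅛*15 = -15/8 ≈ -1.8750)
J = -120
j(T) = 2*T*(-8 + T) (j(T) = (-8 + T)*(2*T) = 2*T*(-8 + T))
j(S)*o(-11, -6) + J = (2*(-15/8)*(-8 - 15/8))*(-11*(1 - 6)) - 120 = (2*(-15/8)*(-79/8))*(-11*(-5)) - 120 = (1185/32)*55 - 120 = 65175/32 - 120 = 61335/32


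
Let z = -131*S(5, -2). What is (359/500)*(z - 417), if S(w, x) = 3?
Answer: -29079/50 ≈ -581.58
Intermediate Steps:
z = -393 (z = -131*3 = -393)
(359/500)*(z - 417) = (359/500)*(-393 - 417) = (359*(1/500))*(-810) = (359/500)*(-810) = -29079/50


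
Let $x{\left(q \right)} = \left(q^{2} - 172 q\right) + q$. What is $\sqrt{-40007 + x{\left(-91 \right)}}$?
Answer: $i \sqrt{16165} \approx 127.14 i$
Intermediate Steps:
$x{\left(q \right)} = q^{2} - 171 q$
$\sqrt{-40007 + x{\left(-91 \right)}} = \sqrt{-40007 - 91 \left(-171 - 91\right)} = \sqrt{-40007 - -23842} = \sqrt{-40007 + 23842} = \sqrt{-16165} = i \sqrt{16165}$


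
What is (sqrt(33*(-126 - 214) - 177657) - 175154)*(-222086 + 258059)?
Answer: -6300814842 + 35973*I*sqrt(188877) ≈ -6.3008e+9 + 1.5634e+7*I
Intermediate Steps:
(sqrt(33*(-126 - 214) - 177657) - 175154)*(-222086 + 258059) = (sqrt(33*(-340) - 177657) - 175154)*35973 = (sqrt(-11220 - 177657) - 175154)*35973 = (sqrt(-188877) - 175154)*35973 = (I*sqrt(188877) - 175154)*35973 = (-175154 + I*sqrt(188877))*35973 = -6300814842 + 35973*I*sqrt(188877)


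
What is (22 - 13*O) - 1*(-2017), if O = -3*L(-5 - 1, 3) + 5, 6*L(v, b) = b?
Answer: 3987/2 ≈ 1993.5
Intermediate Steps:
L(v, b) = b/6
O = 7/2 (O = -3/2 + 5 = 7/2 ≈ 3.5000)
(22 - 13*O) - 1*(-2017) = (22 - 13*7/2) - 1*(-2017) = (22 - 91/2) + 2017 = -47/2 + 2017 = 3987/2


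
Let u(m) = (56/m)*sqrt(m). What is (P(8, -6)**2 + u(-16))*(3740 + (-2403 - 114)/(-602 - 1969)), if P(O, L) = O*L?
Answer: 7386667776/857 - 44884266*I/857 ≈ 8.6192e+6 - 52374.0*I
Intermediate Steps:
P(O, L) = L*O
u(m) = 56/sqrt(m)
(P(8, -6)**2 + u(-16))*(3740 + (-2403 - 114)/(-602 - 1969)) = ((-6*8)**2 + 56/sqrt(-16))*(3740 + (-2403 - 114)/(-602 - 1969)) = ((-48)**2 + 56*(-I/4))*(3740 - 2517/(-2571)) = (2304 - 14*I)*(3740 - 2517*(-1/2571)) = (2304 - 14*I)*(3740 + 839/857) = (2304 - 14*I)*(3206019/857) = 7386667776/857 - 44884266*I/857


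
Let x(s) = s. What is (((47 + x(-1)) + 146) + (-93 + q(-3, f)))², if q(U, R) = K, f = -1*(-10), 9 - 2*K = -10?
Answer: 47089/4 ≈ 11772.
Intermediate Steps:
K = 19/2 (K = 9/2 - ½*(-10) = 9/2 + 5 = 19/2 ≈ 9.5000)
f = 10
q(U, R) = 19/2
(((47 + x(-1)) + 146) + (-93 + q(-3, f)))² = (((47 - 1) + 146) + (-93 + 19/2))² = ((46 + 146) - 167/2)² = (192 - 167/2)² = (217/2)² = 47089/4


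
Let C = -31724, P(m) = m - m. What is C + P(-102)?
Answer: -31724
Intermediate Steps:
P(m) = 0
C + P(-102) = -31724 + 0 = -31724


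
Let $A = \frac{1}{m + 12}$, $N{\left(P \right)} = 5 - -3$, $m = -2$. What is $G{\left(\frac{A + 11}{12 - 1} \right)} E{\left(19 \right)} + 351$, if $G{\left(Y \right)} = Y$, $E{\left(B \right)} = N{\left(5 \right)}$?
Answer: $\frac{19749}{55} \approx 359.07$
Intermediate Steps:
$N{\left(P \right)} = 8$ ($N{\left(P \right)} = 5 + 3 = 8$)
$E{\left(B \right)} = 8$
$A = \frac{1}{10}$ ($A = \frac{1}{-2 + 12} = \frac{1}{10} \approx 0.1$)
$G{\left(\frac{A + 11}{12 - 1} \right)} E{\left(19 \right)} + 351 = \frac{\frac{1}{10} + 11}{12 - 1} \cdot 8 + 351 = \frac{111}{10 \cdot 11} \cdot 8 + 351 = \frac{111}{10} \cdot \frac{1}{11} \cdot 8 + 351 = \frac{111}{110} \cdot 8 + 351 = \frac{444}{55} + 351 = \frac{19749}{55}$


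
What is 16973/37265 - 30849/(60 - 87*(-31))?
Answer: -367597808/34246535 ≈ -10.734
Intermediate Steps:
16973/37265 - 30849/(60 - 87*(-31)) = 16973*(1/37265) - 30849/(60 + 2697) = 16973/37265 - 30849/2757 = 16973/37265 - 30849*1/2757 = 16973/37265 - 10283/919 = -367597808/34246535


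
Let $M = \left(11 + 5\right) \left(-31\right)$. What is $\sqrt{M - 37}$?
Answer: $i \sqrt{533} \approx 23.087 i$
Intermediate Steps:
$M = -496$ ($M = 16 \left(-31\right) = -496$)
$\sqrt{M - 37} = \sqrt{-496 - 37} = \sqrt{-533} = i \sqrt{533}$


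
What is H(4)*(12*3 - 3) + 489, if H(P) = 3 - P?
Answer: 456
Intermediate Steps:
H(4)*(12*3 - 3) + 489 = (3 - 1*4)*(12*3 - 3) + 489 = (3 - 4)*(36 - 3) + 489 = -1*33 + 489 = -33 + 489 = 456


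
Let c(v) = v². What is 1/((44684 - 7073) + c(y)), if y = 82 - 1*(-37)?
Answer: 1/51772 ≈ 1.9315e-5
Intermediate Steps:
y = 119 (y = 82 + 37 = 119)
1/((44684 - 7073) + c(y)) = 1/((44684 - 7073) + 119²) = 1/(37611 + 14161) = 1/51772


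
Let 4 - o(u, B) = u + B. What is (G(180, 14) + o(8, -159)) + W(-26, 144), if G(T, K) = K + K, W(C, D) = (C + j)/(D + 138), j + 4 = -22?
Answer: 25777/141 ≈ 182.82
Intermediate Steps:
j = -26 (j = -4 - 22 = -26)
W(C, D) = (-26 + C)/(138 + D) (W(C, D) = (C - 26)/(D + 138) = (-26 + C)/(138 + D))
G(T, K) = 2*K
o(u, B) = 4 - B - u (o(u, B) = 4 - (u + B) = 4 - (B + u) = 4 + (-B - u) = 4 - B - u)
(G(180, 14) + o(8, -159)) + W(-26, 144) = (2*14 + (4 - 1*(-159) - 1*8)) + (-26 - 26)/(138 + 144) = (28 + (4 + 159 - 8)) - 52/282 = (28 + 155) + (1/282)*(-52) = 183 - 26/141 = 25777/141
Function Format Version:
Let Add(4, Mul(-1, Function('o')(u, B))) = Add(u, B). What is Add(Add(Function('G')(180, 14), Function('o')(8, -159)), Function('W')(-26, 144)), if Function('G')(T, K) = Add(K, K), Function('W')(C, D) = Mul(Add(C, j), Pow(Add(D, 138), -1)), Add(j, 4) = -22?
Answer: Rational(25777, 141) ≈ 182.82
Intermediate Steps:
j = -26 (j = Add(-4, -22) = -26)
Function('W')(C, D) = Mul(Pow(Add(138, D), -1), Add(-26, C)) (Function('W')(C, D) = Mul(Add(C, -26), Pow(Add(D, 138), -1)) = Mul(Add(-26, C), Pow(Add(138, D), -1)) = Mul(Pow(Add(138, D), -1), Add(-26, C)))
Function('G')(T, K) = Mul(2, K)
Function('o')(u, B) = Add(4, Mul(-1, B), Mul(-1, u)) (Function('o')(u, B) = Add(4, Mul(-1, Add(u, B))) = Add(4, Mul(-1, Add(B, u))) = Add(4, Add(Mul(-1, B), Mul(-1, u))) = Add(4, Mul(-1, B), Mul(-1, u)))
Add(Add(Function('G')(180, 14), Function('o')(8, -159)), Function('W')(-26, 144)) = Add(Add(Mul(2, 14), Add(4, Mul(-1, -159), Mul(-1, 8))), Mul(Pow(Add(138, 144), -1), Add(-26, -26))) = Add(Add(28, Add(4, 159, -8)), Mul(Pow(282, -1), -52)) = Add(Add(28, 155), Mul(Rational(1, 282), -52)) = Add(183, Rational(-26, 141)) = Rational(25777, 141)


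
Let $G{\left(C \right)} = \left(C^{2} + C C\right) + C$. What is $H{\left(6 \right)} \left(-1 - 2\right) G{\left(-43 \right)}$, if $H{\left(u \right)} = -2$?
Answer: $21930$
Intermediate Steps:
$G{\left(C \right)} = C + 2 C^{2}$ ($G{\left(C \right)} = \left(C^{2} + C^{2}\right) + C = 2 C^{2} + C = C + 2 C^{2}$)
$H{\left(6 \right)} \left(-1 - 2\right) G{\left(-43 \right)} = - 2 \left(-1 - 2\right) \left(- 43 \left(1 + 2 \left(-43\right)\right)\right) = \left(-2\right) \left(-3\right) \left(- 43 \left(1 - 86\right)\right) = 6 \left(\left(-43\right) \left(-85\right)\right) = 6 \cdot 3655 = 21930$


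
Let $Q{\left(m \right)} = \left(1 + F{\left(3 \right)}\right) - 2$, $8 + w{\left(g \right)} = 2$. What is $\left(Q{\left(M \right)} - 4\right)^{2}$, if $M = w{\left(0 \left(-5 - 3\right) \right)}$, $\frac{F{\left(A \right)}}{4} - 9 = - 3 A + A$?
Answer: $49$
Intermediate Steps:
$w{\left(g \right)} = -6$ ($w{\left(g \right)} = -8 + 2 = -6$)
$F{\left(A \right)} = 36 - 8 A$ ($F{\left(A \right)} = 36 + 4 \left(- 3 A + A\right) = 36 + 4 \left(- 2 A\right) = 36 - 8 A$)
$M = -6$
$Q{\left(m \right)} = 11$ ($Q{\left(m \right)} = \left(1 + \left(36 - 24\right)\right) - 2 = \left(1 + 12\right) - 2 = 13 - 2 = 11$)
$\left(Q{\left(M \right)} - 4\right)^{2} = \left(11 - 4\right)^{2} = 7^{2} = 49$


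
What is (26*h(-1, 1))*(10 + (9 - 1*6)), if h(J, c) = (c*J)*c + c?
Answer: 0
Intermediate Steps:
h(J, c) = c + J*c² (h(J, c) = (J*c)*c + c = J*c² + c = c + J*c²)
(26*h(-1, 1))*(10 + (9 - 1*6)) = (26*(1*(1 - 1*1)))*(10 + (9 - 1*6)) = (26*(1*(1 - 1)))*(10 + (9 - 6)) = (26*(1*0))*(10 + 3) = (26*0)*13 = 0*13 = 0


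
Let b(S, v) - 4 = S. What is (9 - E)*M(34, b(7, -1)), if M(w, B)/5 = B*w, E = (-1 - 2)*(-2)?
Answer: 5610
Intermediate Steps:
E = 6 (E = -3*(-2) = 6)
b(S, v) = 4 + S
M(w, B) = 5*B*w (M(w, B) = 5*(B*w) = 5*B*w)
(9 - E)*M(34, b(7, -1)) = (9 - 1*6)*(5*(4 + 7)*34) = (9 - 6)*(5*11*34) = 3*1870 = 5610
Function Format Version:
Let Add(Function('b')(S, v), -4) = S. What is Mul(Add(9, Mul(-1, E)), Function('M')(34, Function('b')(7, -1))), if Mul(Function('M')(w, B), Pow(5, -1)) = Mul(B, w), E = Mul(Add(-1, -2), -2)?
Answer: 5610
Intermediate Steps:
E = 6 (E = Mul(-3, -2) = 6)
Function('b')(S, v) = Add(4, S)
Function('M')(w, B) = Mul(5, B, w) (Function('M')(w, B) = Mul(5, Mul(B, w)) = Mul(5, B, w))
Mul(Add(9, Mul(-1, E)), Function('M')(34, Function('b')(7, -1))) = Mul(Add(9, Mul(-1, 6)), Mul(5, Add(4, 7), 34)) = Mul(Add(9, -6), Mul(5, 11, 34)) = Mul(3, 1870) = 5610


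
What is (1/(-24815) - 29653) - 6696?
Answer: -902000436/24815 ≈ -36349.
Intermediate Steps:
(1/(-24815) - 29653) - 6696 = (-1/24815 - 29653) - 6696 = -735839196/24815 - 6696 = -902000436/24815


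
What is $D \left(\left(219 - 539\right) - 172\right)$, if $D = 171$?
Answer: $-84132$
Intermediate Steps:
$D \left(\left(219 - 539\right) - 172\right) = 171 \left(\left(219 - 539\right) - 172\right) = 171 \left(-320 - 172\right) = 171 \left(-492\right) = -84132$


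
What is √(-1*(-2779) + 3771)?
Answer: 5*√262 ≈ 80.932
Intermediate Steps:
√(-1*(-2779) + 3771) = √(2779 + 3771) = √6550 = 5*√262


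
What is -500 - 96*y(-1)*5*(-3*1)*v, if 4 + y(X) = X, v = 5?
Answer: -36500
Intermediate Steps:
y(X) = -4 + X
-500 - 96*y(-1)*5*(-3*1)*v = -500 - 96*(-4 - 1)*5*-3*1*5 = -500 - 96*(-5*5)*(-3*5) = -500 - (-2400)*(-15) = -500 - 96*375 = -500 - 36000 = -36500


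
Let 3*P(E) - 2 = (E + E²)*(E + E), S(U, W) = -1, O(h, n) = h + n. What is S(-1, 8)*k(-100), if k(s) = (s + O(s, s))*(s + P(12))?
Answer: 344600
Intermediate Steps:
P(E) = ⅔ + 2*E*(E + E²)/3 (P(E) = ⅔ + ((E + E²)*(E + E))/3 = ⅔ + ((E + E²)*(2*E))/3 = ⅔ + (2*E*(E + E²))/3 = ⅔ + 2*E*(E + E²)/3)
k(s) = 3*s*(3746/3 + s) (k(s) = (s + (s + s))*(s + (⅔ + (⅔)*12² + (⅔)*12³)) = (s + 2*s)*(s + (⅔ + (⅔)*144 + (⅔)*1728)) = (3*s)*(s + (⅔ + 96 + 1152)) = (3*s)*(s + 3746/3) = (3*s)*(3746/3 + s) = 3*s*(3746/3 + s))
S(-1, 8)*k(-100) = -(-100)*(3746 + 3*(-100)) = -(-100)*(3746 - 300) = -(-100)*3446 = -1*(-344600) = 344600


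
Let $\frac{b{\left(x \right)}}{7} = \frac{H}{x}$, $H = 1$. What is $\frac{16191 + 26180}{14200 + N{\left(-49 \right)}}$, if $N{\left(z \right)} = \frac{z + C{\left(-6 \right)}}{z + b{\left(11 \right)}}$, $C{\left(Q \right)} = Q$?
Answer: $\frac{22541372}{7555005} \approx 2.9836$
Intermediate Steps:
$b{\left(x \right)} = \frac{7}{x}$ ($b{\left(x \right)} = 7 \cdot 1 \frac{1}{x} = \frac{7}{x}$)
$N{\left(z \right)} = \frac{-6 + z}{\frac{7}{11} + z}$ ($N{\left(z \right)} = \frac{z - 6}{z + \frac{7}{11}} = \frac{-6 + z}{z + 7 \cdot \frac{1}{11}} = \frac{-6 + z}{z + \frac{7}{11}} = \frac{-6 + z}{\frac{7}{11} + z}$)
$\frac{16191 + 26180}{14200 + N{\left(-49 \right)}} = \frac{16191 + 26180}{14200 + \frac{11 \left(-6 - 49\right)}{7 + 11 \left(-49\right)}} = \frac{42371}{14200 + 11 \frac{1}{7 - 539} \left(-55\right)} = \frac{42371}{14200 + 11 \frac{1}{-532} \left(-55\right)} = \frac{42371}{14200 + 11 \left(- \frac{1}{532}\right) \left(-55\right)} = \frac{42371}{14200 + \frac{605}{532}} = \frac{42371}{\frac{7555005}{532}} = 42371 \cdot \frac{532}{7555005} = \frac{22541372}{7555005}$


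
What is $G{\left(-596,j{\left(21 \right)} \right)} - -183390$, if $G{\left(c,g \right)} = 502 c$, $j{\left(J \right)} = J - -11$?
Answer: $-115802$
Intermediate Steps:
$j{\left(J \right)} = 11 + J$ ($j{\left(J \right)} = J + 11 = 11 + J$)
$G{\left(-596,j{\left(21 \right)} \right)} - -183390 = 502 \left(-596\right) - -183390 = -299192 + 183390 = -115802$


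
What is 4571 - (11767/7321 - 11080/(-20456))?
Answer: 85527964283/18719797 ≈ 4568.9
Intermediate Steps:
4571 - (11767/7321 - 11080/(-20456)) = 4571 - (11767*(1/7321) - 11080*(-1/20456)) = 4571 - (11767/7321 + 1385/2557) = 4571 - 1*40227804/18719797 = 4571 - 40227804/18719797 = 85527964283/18719797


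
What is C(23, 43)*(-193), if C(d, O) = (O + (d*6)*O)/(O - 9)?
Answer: -1153561/34 ≈ -33928.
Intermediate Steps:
C(d, O) = (O + 6*O*d)/(-9 + O) (C(d, O) = (O + (6*d)*O)/(-9 + O) = (O + 6*O*d)/(-9 + O))
C(23, 43)*(-193) = (43*(1 + 6*23)/(-9 + 43))*(-193) = (43*(1 + 138)/34)*(-193) = (43*(1/34)*139)*(-193) = (5977/34)*(-193) = -1153561/34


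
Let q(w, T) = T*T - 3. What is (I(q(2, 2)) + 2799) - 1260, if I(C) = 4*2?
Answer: 1547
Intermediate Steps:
q(w, T) = -3 + T² (q(w, T) = T² - 3 = -3 + T²)
I(C) = 8
(I(q(2, 2)) + 2799) - 1260 = (8 + 2799) - 1260 = 2807 - 1260 = 1547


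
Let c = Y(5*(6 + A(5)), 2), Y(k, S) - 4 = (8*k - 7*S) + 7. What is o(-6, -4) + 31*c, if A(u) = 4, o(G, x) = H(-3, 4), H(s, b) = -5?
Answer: 12302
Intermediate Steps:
o(G, x) = -5
Y(k, S) = 11 - 7*S + 8*k (Y(k, S) = 4 + ((8*k - 7*S) + 7) = 4 + ((-7*S + 8*k) + 7) = 4 + (7 - 7*S + 8*k) = 11 - 7*S + 8*k)
c = 397 (c = 11 - 7*2 + 8*(5*(6 + 4)) = 11 - 14 + 8*(5*10) = 11 - 14 + 8*50 = 11 - 14 + 400 = 397)
o(-6, -4) + 31*c = -5 + 31*397 = -5 + 12307 = 12302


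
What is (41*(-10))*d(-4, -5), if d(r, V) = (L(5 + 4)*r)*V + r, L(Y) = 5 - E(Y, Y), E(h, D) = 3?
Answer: -14760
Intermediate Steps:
L(Y) = 2 (L(Y) = 5 - 1*3 = 5 - 3 = 2)
d(r, V) = r + 2*V*r (d(r, V) = (2*r)*V + r = 2*V*r + r = r + 2*V*r)
(41*(-10))*d(-4, -5) = (41*(-10))*(-4*(1 + 2*(-5))) = -(-1640)*(1 - 10) = -(-1640)*(-9) = -410*36 = -14760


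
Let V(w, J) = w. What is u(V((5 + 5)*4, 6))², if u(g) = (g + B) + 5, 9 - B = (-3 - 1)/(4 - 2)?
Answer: 3136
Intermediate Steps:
B = 11 (B = 9 - (-3 - 1)/(4 - 2) = 9 - (-4)/2 = 9 - 1*(-2) = 9 + 2 = 11)
u(g) = 16 + g (u(g) = (g + 11) + 5 = (11 + g) + 5 = 16 + g)
u(V((5 + 5)*4, 6))² = (16 + (5 + 5)*4)² = (16 + 10*4)² = (16 + 40)² = 56² = 3136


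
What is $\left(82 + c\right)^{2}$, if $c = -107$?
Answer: $625$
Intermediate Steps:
$\left(82 + c\right)^{2} = \left(82 - 107\right)^{2} = \left(-25\right)^{2} = 625$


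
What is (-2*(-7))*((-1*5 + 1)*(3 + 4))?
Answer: -392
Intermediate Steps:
(-2*(-7))*((-1*5 + 1)*(3 + 4)) = 14*((-5 + 1)*7) = 14*(-4*7) = 14*(-28) = -392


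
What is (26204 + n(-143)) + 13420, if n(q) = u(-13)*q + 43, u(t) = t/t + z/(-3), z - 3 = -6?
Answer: 39381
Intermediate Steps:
z = -3 (z = 3 - 6 = -3)
u(t) = 2 (u(t) = t/t - 3/(-3) = 1 - 3*(-⅓) = 1 + 1 = 2)
n(q) = 43 + 2*q (n(q) = 2*q + 43 = 43 + 2*q)
(26204 + n(-143)) + 13420 = (26204 + (43 + 2*(-143))) + 13420 = (26204 + (43 - 286)) + 13420 = (26204 - 243) + 13420 = 25961 + 13420 = 39381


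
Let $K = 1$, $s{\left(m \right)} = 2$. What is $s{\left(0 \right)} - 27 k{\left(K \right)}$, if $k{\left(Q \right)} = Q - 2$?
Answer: $29$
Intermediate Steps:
$k{\left(Q \right)} = -2 + Q$ ($k{\left(Q \right)} = Q - 2 = -2 + Q$)
$s{\left(0 \right)} - 27 k{\left(K \right)} = 2 - 27 \left(-2 + 1\right) = 2 - -27 = 2 + 27 = 29$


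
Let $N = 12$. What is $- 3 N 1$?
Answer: $-36$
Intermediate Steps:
$- 3 N 1 = \left(-3\right) 12 \cdot 1 = \left(-36\right) 1 = -36$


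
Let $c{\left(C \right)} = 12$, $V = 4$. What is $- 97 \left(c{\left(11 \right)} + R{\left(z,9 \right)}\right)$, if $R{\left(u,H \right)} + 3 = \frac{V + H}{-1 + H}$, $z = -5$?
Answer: $- \frac{8245}{8} \approx -1030.6$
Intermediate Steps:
$R{\left(u,H \right)} = -3 + \frac{4 + H}{-1 + H}$
$- 97 \left(c{\left(11 \right)} + R{\left(z,9 \right)}\right) = - 97 \left(12 + \frac{7 - 18}{-1 + 9}\right) = - 97 \left(12 + \frac{7 - 18}{8}\right) = - 97 \left(12 + \frac{1}{8} \left(-11\right)\right) = - 97 \left(12 - \frac{11}{8}\right) = \left(-97\right) \frac{85}{8} = - \frac{8245}{8}$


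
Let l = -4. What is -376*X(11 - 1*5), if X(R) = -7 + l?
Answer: 4136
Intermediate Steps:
X(R) = -11 (X(R) = -7 - 4 = -11)
-376*X(11 - 1*5) = -376*(-11) = 4136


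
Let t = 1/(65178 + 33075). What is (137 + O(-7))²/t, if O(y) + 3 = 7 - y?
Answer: 2152133712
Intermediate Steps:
O(y) = 4 - y (O(y) = -3 + (7 - y) = 4 - y)
t = 1/98253 ≈ 1.0178e-5
(137 + O(-7))²/t = (137 + (4 - 1*(-7)))²/(1/98253) = (137 + (4 + 7))²*98253 = (137 + 11)²*98253 = 148²*98253 = 21904*98253 = 2152133712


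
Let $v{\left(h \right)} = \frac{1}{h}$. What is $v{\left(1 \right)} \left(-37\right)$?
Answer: $-37$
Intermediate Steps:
$v{\left(1 \right)} \left(-37\right) = 1^{-1} \left(-37\right) = 1 \left(-37\right) = -37$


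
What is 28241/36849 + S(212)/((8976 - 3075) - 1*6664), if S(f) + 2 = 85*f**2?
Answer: -140750402179/28115787 ≈ -5006.1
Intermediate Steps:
S(f) = -2 + 85*f**2
28241/36849 + S(212)/((8976 - 3075) - 1*6664) = 28241/36849 + (-2 + 85*212**2)/((8976 - 3075) - 1*6664) = 28241*(1/36849) + (-2 + 85*44944)/(5901 - 6664) = 28241/36849 + (-2 + 3820240)/(-763) = 28241/36849 + 3820238*(-1/763) = 28241/36849 - 3820238/763 = -140750402179/28115787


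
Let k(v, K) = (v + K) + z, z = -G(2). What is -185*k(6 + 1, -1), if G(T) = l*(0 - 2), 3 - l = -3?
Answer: -3330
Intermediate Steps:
l = 6 (l = 3 - 1*(-3) = 3 + 3 = 6)
G(T) = -12 (G(T) = 6*(0 - 2) = 6*(-2) = -12)
z = 12 (z = -1*(-12) = 12)
k(v, K) = 12 + K + v (k(v, K) = (v + K) + 12 = (K + v) + 12 = 12 + K + v)
-185*k(6 + 1, -1) = -185*(12 - 1 + (6 + 1)) = -185*(12 - 1 + 7) = -185*18 = -3330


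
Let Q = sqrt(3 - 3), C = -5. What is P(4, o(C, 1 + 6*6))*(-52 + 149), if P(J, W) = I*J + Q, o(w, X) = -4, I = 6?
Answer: 2328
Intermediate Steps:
Q = 0 (Q = sqrt(0) = 0)
P(J, W) = 6*J (P(J, W) = 6*J + 0 = 6*J)
P(4, o(C, 1 + 6*6))*(-52 + 149) = (6*4)*(-52 + 149) = 24*97 = 2328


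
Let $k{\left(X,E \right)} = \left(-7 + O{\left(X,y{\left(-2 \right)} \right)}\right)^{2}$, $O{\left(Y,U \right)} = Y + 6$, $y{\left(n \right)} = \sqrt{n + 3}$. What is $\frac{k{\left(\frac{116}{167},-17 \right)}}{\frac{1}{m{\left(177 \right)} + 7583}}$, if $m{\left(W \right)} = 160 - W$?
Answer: $\frac{19679166}{27889} \approx 705.63$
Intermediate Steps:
$y{\left(n \right)} = \sqrt{3 + n}$
$O{\left(Y,U \right)} = 6 + Y$
$k{\left(X,E \right)} = \left(-1 + X\right)^{2}$ ($k{\left(X,E \right)} = \left(-7 + \left(6 + X\right)\right)^{2} = \left(-1 + X\right)^{2}$)
$\frac{k{\left(\frac{116}{167},-17 \right)}}{\frac{1}{m{\left(177 \right)} + 7583}} = \frac{\left(-1 + \frac{116}{167}\right)^{2}}{\frac{1}{\left(160 - 177\right) + 7583}} = \frac{\left(-1 + 116 \cdot \frac{1}{167}\right)^{2}}{\frac{1}{\left(160 - 177\right) + 7583}} = \frac{\left(-1 + \frac{116}{167}\right)^{2}}{\frac{1}{-17 + 7583}} = \frac{\left(- \frac{51}{167}\right)^{2}}{\frac{1}{7566}} = \frac{2601 \frac{1}{\frac{1}{7566}}}{27889} = \frac{2601}{27889} \cdot 7566 = \frac{19679166}{27889}$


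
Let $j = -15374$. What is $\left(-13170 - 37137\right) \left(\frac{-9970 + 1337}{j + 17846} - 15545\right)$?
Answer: $\frac{644531154337}{824} \approx 7.822 \cdot 10^{8}$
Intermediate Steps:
$\left(-13170 - 37137\right) \left(\frac{-9970 + 1337}{j + 17846} - 15545\right) = \left(-13170 - 37137\right) \left(\frac{-9970 + 1337}{-15374 + 17846} - 15545\right) = - 50307 \left(- \frac{8633}{2472} - 15545\right) = \left(-50307\right) \left(- \frac{38435873}{2472}\right) = \frac{644531154337}{824}$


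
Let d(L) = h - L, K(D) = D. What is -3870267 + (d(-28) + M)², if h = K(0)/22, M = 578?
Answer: -3503031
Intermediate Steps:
h = 0 (h = 0/22 = 0*(1/22) = 0)
d(L) = -L (d(L) = 0 - L = -L)
-3870267 + (d(-28) + M)² = -3870267 + (-1*(-28) + 578)² = -3870267 + (28 + 578)² = -3870267 + 606² = -3870267 + 367236 = -3503031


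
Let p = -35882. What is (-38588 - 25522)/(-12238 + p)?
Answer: 2137/1604 ≈ 1.3323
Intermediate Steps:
(-38588 - 25522)/(-12238 + p) = (-38588 - 25522)/(-12238 - 35882) = -64110/(-48120) = -64110*(-1/48120) = 2137/1604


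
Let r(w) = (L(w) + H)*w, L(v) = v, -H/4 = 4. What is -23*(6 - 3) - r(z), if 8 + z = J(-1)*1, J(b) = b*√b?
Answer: -260 - 32*I ≈ -260.0 - 32.0*I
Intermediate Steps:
H = -16 (H = -4*4 = -16)
J(b) = b^(3/2)
z = -8 - I (z = -8 + (-1)^(3/2)*1 = -8 - I*1 = -8 - I ≈ -8.0 - 1.0*I)
r(w) = w*(-16 + w) (r(w) = (w - 16)*w = (-16 + w)*w = w*(-16 + w))
-23*(6 - 3) - r(z) = -23*(6 - 3) - (-8 - I)*(-16 + (-8 - I)) = -23*3 - (-8 - I)*(-24 - I) = -69 - (-24 - I)*(-8 - I)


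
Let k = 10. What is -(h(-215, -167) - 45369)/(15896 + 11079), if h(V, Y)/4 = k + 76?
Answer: 1801/1079 ≈ 1.6691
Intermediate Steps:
h(V, Y) = 344 (h(V, Y) = 4*(10 + 76) = 4*86 = 344)
-(h(-215, -167) - 45369)/(15896 + 11079) = -(344 - 45369)/(15896 + 11079) = -(-45025)/26975 = -1*(-1801/1079) = 1801/1079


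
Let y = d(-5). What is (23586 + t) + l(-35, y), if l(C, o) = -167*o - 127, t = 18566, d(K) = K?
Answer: 42860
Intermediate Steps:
y = -5
l(C, o) = -127 - 167*o
(23586 + t) + l(-35, y) = (23586 + 18566) + (-127 - 167*(-5)) = 42152 + (-127 + 835) = 42152 + 708 = 42860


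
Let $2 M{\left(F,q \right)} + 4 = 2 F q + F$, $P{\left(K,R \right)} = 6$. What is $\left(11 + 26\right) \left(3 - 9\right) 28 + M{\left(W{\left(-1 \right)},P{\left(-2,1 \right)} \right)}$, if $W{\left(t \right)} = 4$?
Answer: $-6192$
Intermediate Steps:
$M{\left(F,q \right)} = -2 + \frac{F}{2} + F q$ ($M{\left(F,q \right)} = -2 + \frac{2 F q + F}{2} = -2 + \frac{F + 2 F q}{2} = -2 + \left(\frac{F}{2} + F q\right) = -2 + \frac{F}{2} + F q$)
$\left(11 + 26\right) \left(3 - 9\right) 28 + M{\left(W{\left(-1 \right)},P{\left(-2,1 \right)} \right)} = \left(11 + 26\right) \left(3 - 9\right) 28 + \left(-2 + \frac{1}{2} \cdot 4 + 4 \cdot 6\right) = 37 \left(-6\right) 28 + \left(-2 + 2 + 24\right) = \left(-222\right) 28 + 24 = -6216 + 24 = -6192$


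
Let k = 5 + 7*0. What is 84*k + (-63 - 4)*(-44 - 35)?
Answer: 5713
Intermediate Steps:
k = 5 (k = 5 + 0 = 5)
84*k + (-63 - 4)*(-44 - 35) = 84*5 + (-63 - 4)*(-44 - 35) = 420 - 67*(-79) = 420 + 5293 = 5713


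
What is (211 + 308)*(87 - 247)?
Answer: -83040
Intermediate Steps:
(211 + 308)*(87 - 247) = 519*(-160) = -83040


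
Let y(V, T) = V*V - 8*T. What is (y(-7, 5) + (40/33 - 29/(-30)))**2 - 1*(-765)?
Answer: 96917221/108900 ≈ 889.96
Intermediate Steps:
y(V, T) = V**2 - 8*T
(y(-7, 5) + (40/33 - 29/(-30)))**2 - 1*(-765) = (((-7)**2 - 8*5) + (40/33 - 29/(-30)))**2 - 1*(-765) = ((49 - 40) + (40*(1/33) - 29*(-1/30)))**2 + 765 = (9 + (40/33 + 29/30))**2 + 765 = (9 + 719/330)**2 + 765 = (3689/330)**2 + 765 = 13608721/108900 + 765 = 96917221/108900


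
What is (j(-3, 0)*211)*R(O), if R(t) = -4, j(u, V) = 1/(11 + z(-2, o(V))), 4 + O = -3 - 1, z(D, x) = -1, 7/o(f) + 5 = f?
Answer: -422/5 ≈ -84.400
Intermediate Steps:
o(f) = 7/(-5 + f)
O = -8 (O = -4 + (-3 - 1) = -4 - 4 = -8)
j(u, V) = 1/10 (j(u, V) = 1/(11 - 1) = 1/10)
(j(-3, 0)*211)*R(O) = ((1/10)*211)*(-4) = (211/10)*(-4) = -422/5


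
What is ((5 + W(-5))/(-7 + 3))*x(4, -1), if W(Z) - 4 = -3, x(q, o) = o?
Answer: 3/2 ≈ 1.5000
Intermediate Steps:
W(Z) = 1 (W(Z) = 4 - 3 = 1)
((5 + W(-5))/(-7 + 3))*x(4, -1) = ((5 + 1)/(-7 + 3))*(-1) = (6/(-4))*(-1) = (6*(-1/4))*(-1) = -3/2*(-1) = 3/2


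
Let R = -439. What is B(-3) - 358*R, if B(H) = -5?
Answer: 157157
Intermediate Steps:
B(-3) - 358*R = -5 - 358*(-439) = -5 + 157162 = 157157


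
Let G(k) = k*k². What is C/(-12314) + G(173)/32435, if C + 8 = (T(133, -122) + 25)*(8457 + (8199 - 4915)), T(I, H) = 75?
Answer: 12838366559/199702295 ≈ 64.287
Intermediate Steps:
G(k) = k³
C = 1174092 (C = -8 + (75 + 25)*(8457 + (8199 - 4915)) = -8 + 100*(8457 + 3284) = -8 + 100*11741 = -8 + 1174100 = 1174092)
C/(-12314) + G(173)/32435 = 1174092/(-12314) + 173³/32435 = 1174092*(-1/12314) + 5177717*(1/32435) = -587046/6157 + 5177717/32435 = 12838366559/199702295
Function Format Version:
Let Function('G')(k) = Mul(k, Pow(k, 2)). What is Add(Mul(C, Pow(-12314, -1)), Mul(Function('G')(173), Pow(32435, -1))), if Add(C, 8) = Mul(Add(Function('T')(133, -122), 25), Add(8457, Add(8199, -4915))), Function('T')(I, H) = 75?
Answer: Rational(12838366559, 199702295) ≈ 64.287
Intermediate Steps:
Function('G')(k) = Pow(k, 3)
C = 1174092 (C = Add(-8, Mul(Add(75, 25), Add(8457, Add(8199, -4915)))) = Add(-8, Mul(100, Add(8457, 3284))) = Add(-8, Mul(100, 11741)) = Add(-8, 1174100) = 1174092)
Add(Mul(C, Pow(-12314, -1)), Mul(Function('G')(173), Pow(32435, -1))) = Add(Mul(1174092, Pow(-12314, -1)), Mul(Pow(173, 3), Pow(32435, -1))) = Add(Mul(1174092, Rational(-1, 12314)), Mul(5177717, Rational(1, 32435))) = Add(Rational(-587046, 6157), Rational(5177717, 32435)) = Rational(12838366559, 199702295)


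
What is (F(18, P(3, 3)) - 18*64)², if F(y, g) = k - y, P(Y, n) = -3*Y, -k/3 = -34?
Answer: 1140624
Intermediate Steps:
k = 102 (k = -3*(-34) = 102)
F(y, g) = 102 - y
(F(18, P(3, 3)) - 18*64)² = ((102 - 1*18) - 18*64)² = ((102 - 18) - 1152)² = (84 - 1152)² = (-1068)² = 1140624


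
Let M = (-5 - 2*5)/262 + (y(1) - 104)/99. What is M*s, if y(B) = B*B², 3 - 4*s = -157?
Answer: -569420/12969 ≈ -43.906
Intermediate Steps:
s = 40 (s = ¾ - ¼*(-157) = ¾ + 157/4 = 40)
y(B) = B³
M = -28471/25938 (M = (-5 - 2*5)/262 + (1³ - 104)/99 = (-5 - 10)*(1/262) + (1 - 104)*(1/99) = -15*1/262 - 103*1/99 = -15/262 - 103/99 = -28471/25938 ≈ -1.0977)
M*s = -28471/25938*40 = -569420/12969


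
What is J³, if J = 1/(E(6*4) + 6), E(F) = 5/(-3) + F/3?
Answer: 27/50653 ≈ 0.00053304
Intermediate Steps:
E(F) = -5/3 + F/3 (E(F) = 5*(-⅓) + F*(⅓) = -5/3 + F/3)
J = 3/37 (J = 1/((-5/3 + (6*4)/3) + 6) = 1/((-5/3 + (⅓)*24) + 6) = 1/((-5/3 + 8) + 6) = 1/(19/3 + 6) = 1/(37/3) = 3/37 ≈ 0.081081)
J³ = (3/37)³ = 27/50653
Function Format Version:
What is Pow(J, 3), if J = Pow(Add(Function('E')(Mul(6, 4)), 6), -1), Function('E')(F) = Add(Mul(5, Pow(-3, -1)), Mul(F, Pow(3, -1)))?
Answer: Rational(27, 50653) ≈ 0.00053304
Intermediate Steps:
Function('E')(F) = Add(Rational(-5, 3), Mul(Rational(1, 3), F)) (Function('E')(F) = Add(Mul(5, Rational(-1, 3)), Mul(F, Rational(1, 3))) = Add(Rational(-5, 3), Mul(Rational(1, 3), F)))
J = Rational(3, 37) (J = Pow(Add(Add(Rational(-5, 3), Mul(Rational(1, 3), Mul(6, 4))), 6), -1) = Pow(Add(Add(Rational(-5, 3), Mul(Rational(1, 3), 24)), 6), -1) = Pow(Add(Add(Rational(-5, 3), 8), 6), -1) = Pow(Add(Rational(19, 3), 6), -1) = Pow(Rational(37, 3), -1) = Rational(3, 37) ≈ 0.081081)
Pow(J, 3) = Pow(Rational(3, 37), 3) = Rational(27, 50653)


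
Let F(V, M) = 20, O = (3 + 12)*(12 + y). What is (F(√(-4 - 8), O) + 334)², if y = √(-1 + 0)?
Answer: 125316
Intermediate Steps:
y = I (y = √(-1) = I ≈ 1.0*I)
O = 180 + 15*I (O = (3 + 12)*(12 + I) = 15*(12 + I) = 180 + 15*I ≈ 180.0 + 15.0*I)
(F(√(-4 - 8), O) + 334)² = (20 + 334)² = 354² = 125316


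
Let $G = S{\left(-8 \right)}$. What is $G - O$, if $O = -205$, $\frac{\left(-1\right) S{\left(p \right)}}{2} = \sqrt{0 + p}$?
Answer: $205 - 4 i \sqrt{2} \approx 205.0 - 5.6569 i$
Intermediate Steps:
$S{\left(p \right)} = - 2 \sqrt{p}$ ($S{\left(p \right)} = - 2 \sqrt{0 + p} = - 2 \sqrt{p}$)
$G = - 4 i \sqrt{2}$ ($G = - 2 \sqrt{-8} = - 2 \cdot 2 i \sqrt{2} = - 4 i \sqrt{2} \approx - 5.6569 i$)
$G - O = - 4 i \sqrt{2} - -205 = - 4 i \sqrt{2} + 205 = 205 - 4 i \sqrt{2}$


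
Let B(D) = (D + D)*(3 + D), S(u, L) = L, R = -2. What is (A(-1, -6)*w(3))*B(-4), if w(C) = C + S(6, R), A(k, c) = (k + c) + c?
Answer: -104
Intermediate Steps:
A(k, c) = k + 2*c (A(k, c) = (c + k) + c = k + 2*c)
w(C) = -2 + C (w(C) = C - 2 = -2 + C)
B(D) = 2*D*(3 + D) (B(D) = (2*D)*(3 + D) = 2*D*(3 + D))
(A(-1, -6)*w(3))*B(-4) = ((-1 + 2*(-6))*(-2 + 3))*(2*(-4)*(3 - 4)) = ((-1 - 12)*1)*(2*(-4)*(-1)) = -13*1*8 = -13*8 = -104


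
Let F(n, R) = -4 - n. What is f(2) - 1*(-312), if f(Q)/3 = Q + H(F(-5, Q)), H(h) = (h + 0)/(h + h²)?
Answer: 639/2 ≈ 319.50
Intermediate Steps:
H(h) = h/(h + h²)
f(Q) = 3/2 + 3*Q (f(Q) = 3*(Q + 1/(1 + (-4 - 1*(-5)))) = 3*(Q + 1/(1 + (-4 + 5))) = 3*(Q + 1/(1 + 1)) = 3*(Q + 1/2) = 3*(Q + ½) = 3*(½ + Q) = 3/2 + 3*Q)
f(2) - 1*(-312) = (3/2 + 3*2) - 1*(-312) = (3/2 + 6) + 312 = 15/2 + 312 = 639/2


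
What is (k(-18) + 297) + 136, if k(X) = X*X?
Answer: 757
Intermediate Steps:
k(X) = X**2
(k(-18) + 297) + 136 = ((-18)**2 + 297) + 136 = (324 + 297) + 136 = 621 + 136 = 757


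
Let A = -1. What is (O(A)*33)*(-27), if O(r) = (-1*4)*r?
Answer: -3564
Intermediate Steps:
O(r) = -4*r
(O(A)*33)*(-27) = (-4*(-1)*33)*(-27) = (4*33)*(-27) = 132*(-27) = -3564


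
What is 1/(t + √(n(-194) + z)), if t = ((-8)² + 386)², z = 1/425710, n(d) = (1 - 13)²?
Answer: 86206275000/17456770626197759 - √26096977016110/17456770626197759 ≈ 4.9380e-6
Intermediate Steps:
n(d) = 144 (n(d) = (-12)² = 144)
z = 1/425710 ≈ 2.3490e-6
t = 202500 (t = (64 + 386)² = 450² = 202500)
1/(t + √(n(-194) + z)) = 1/(202500 + √(144 + 1/425710)) = 1/(202500 + √(61302241/425710)) = 1/(202500 + √26096977016110/425710)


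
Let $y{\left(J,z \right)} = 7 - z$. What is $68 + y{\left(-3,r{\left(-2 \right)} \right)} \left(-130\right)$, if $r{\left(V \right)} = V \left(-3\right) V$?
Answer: $-2402$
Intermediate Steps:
$r{\left(V \right)} = - 3 V^{2}$ ($r{\left(V \right)} = - 3 V V = - 3 V^{2}$)
$68 + y{\left(-3,r{\left(-2 \right)} \right)} \left(-130\right) = 68 + \left(7 - - 3 \left(-2\right)^{2}\right) \left(-130\right) = 68 + \left(7 - \left(-3\right) 4\right) \left(-130\right) = 68 + \left(7 - -12\right) \left(-130\right) = 68 + \left(7 + 12\right) \left(-130\right) = 68 + 19 \left(-130\right) = 68 - 2470 = -2402$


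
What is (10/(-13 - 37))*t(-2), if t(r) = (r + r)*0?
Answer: 0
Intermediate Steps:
t(r) = 0 (t(r) = (2*r)*0 = 0)
(10/(-13 - 37))*t(-2) = (10/(-13 - 37))*0 = (10/(-50))*0 = -1/50*10*0 = -⅕*0 = 0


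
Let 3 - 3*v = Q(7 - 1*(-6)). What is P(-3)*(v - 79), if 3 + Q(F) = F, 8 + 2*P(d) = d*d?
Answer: -122/3 ≈ -40.667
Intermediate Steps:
P(d) = -4 + d²/2 (P(d) = -4 + (d*d)/2 = -4 + d²/2)
Q(F) = -3 + F
v = -7/3 (v = 1 - (-3 + (7 - 1*(-6)))/3 = 1 - (-3 + (7 + 6))/3 = 1 - (-3 + 13)/3 = 1 - ⅓*10 = 1 - 10/3 = -7/3 ≈ -2.3333)
P(-3)*(v - 79) = (-4 + (½)*(-3)²)*(-7/3 - 79) = (-4 + (½)*9)*(-244/3) = (-4 + 9/2)*(-244/3) = (½)*(-244/3) = -122/3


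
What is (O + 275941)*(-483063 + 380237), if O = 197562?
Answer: -48688419478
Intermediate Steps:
(O + 275941)*(-483063 + 380237) = (197562 + 275941)*(-483063 + 380237) = 473503*(-102826) = -48688419478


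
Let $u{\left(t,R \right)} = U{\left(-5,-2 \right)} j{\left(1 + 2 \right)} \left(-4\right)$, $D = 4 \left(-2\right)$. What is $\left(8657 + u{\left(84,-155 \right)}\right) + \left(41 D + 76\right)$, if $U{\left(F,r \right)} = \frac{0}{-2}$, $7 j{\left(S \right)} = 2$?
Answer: $8405$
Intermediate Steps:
$j{\left(S \right)} = \frac{2}{7}$ ($j{\left(S \right)} = \frac{1}{7} \cdot 2 = \frac{2}{7}$)
$D = -8$
$U{\left(F,r \right)} = 0$ ($U{\left(F,r \right)} = 0 \left(- \frac{1}{2}\right) = 0$)
$u{\left(t,R \right)} = 0$ ($u{\left(t,R \right)} = 0 \cdot \frac{2}{7} \left(-4\right) = 0 \left(-4\right) = 0$)
$\left(8657 + u{\left(84,-155 \right)}\right) + \left(41 D + 76\right) = \left(8657 + 0\right) + \left(41 \left(-8\right) + 76\right) = 8657 + \left(-328 + 76\right) = 8657 - 252 = 8405$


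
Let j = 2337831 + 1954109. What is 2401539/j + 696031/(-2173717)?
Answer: 318991837189/1332780420140 ≈ 0.23934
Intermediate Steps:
j = 4291940
2401539/j + 696031/(-2173717) = 2401539/4291940 + 696031/(-2173717) = 2401539*(1/4291940) + 696031*(-1/2173717) = 2401539/4291940 - 99433/310531 = 318991837189/1332780420140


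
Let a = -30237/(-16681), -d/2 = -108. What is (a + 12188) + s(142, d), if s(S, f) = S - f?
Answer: 202103871/16681 ≈ 12116.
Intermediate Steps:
d = 216 (d = -2*(-108) = 216)
a = 30237/16681 (a = -30237*(-1/16681) = 30237/16681 ≈ 1.8127)
(a + 12188) + s(142, d) = (30237/16681 + 12188) + (142 - 1*216) = 203338265/16681 + (142 - 216) = 203338265/16681 - 74 = 202103871/16681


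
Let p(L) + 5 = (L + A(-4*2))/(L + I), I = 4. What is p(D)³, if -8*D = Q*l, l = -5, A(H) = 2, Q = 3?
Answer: -8489664/103823 ≈ -81.771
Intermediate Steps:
D = 15/8 (D = -3*(-5)/8 = -⅛*(-15) = 15/8 ≈ 1.8750)
p(L) = -5 + (2 + L)/(4 + L) (p(L) = -5 + (L + 2)/(L + 4) = -5 + (2 + L)/(4 + L))
p(D)³ = (2*(-9 - 2*15/8)/(4 + 15/8))³ = (2*(-9 - 15/4)/(47/8))³ = (2*(8/47)*(-51/4))³ = (-204/47)³ = -8489664/103823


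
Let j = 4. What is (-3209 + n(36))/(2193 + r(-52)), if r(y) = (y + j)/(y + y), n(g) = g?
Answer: -41249/28515 ≈ -1.4466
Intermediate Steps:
r(y) = (4 + y)/(2*y) (r(y) = (y + 4)/(y + y) = (4 + y)/((2*y)) = (4 + y)*(1/(2*y)) = (4 + y)/(2*y))
(-3209 + n(36))/(2193 + r(-52)) = (-3209 + 36)/(2193 + (½)*(4 - 52)/(-52)) = -3173/(2193 + (½)*(-1/52)*(-48)) = -3173/(2193 + 6/13) = -3173/28515/13 = -3173*13/28515 = -41249/28515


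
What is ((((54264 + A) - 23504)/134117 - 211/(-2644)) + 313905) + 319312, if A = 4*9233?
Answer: 224542341920851/354605348 ≈ 6.3322e+5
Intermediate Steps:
A = 36932
((((54264 + A) - 23504)/134117 - 211/(-2644)) + 313905) + 319312 = ((((54264 + 36932) - 23504)/134117 - 211/(-2644)) + 313905) + 319312 = (((91196 - 23504)*(1/134117) - 211*(-1/2644)) + 313905) + 319312 = ((67692*(1/134117) + 211/2644) + 313905) + 319312 = ((67692/134117 + 211/2644) + 313905) + 319312 = (207276335/354605348 + 313905) + 319312 = 111312599040275/354605348 + 319312 = 224542341920851/354605348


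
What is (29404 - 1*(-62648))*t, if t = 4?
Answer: 368208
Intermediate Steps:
(29404 - 1*(-62648))*t = (29404 - 1*(-62648))*4 = (29404 + 62648)*4 = 92052*4 = 368208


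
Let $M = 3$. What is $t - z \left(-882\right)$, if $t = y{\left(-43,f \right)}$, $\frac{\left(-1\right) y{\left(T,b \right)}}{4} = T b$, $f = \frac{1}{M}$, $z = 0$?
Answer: $\frac{172}{3} \approx 57.333$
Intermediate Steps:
$f = \frac{1}{3} \approx 0.33333$
$y{\left(T,b \right)} = - 4 T b$
$t = \frac{172}{3}$ ($t = \left(-4\right) \left(-43\right) \frac{1}{3} = \frac{172}{3} \approx 57.333$)
$t - z \left(-882\right) = \frac{172}{3} - 0 \left(-882\right) = \frac{172}{3} - 0 = \frac{172}{3} + 0 = \frac{172}{3}$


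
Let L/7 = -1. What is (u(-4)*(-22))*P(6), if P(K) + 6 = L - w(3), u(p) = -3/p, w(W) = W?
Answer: 264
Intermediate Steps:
L = -7 (L = 7*(-1) = -7)
P(K) = -16 (P(K) = -6 + (-7 - 1*3) = -6 + (-7 - 3) = -6 - 10 = -16)
(u(-4)*(-22))*P(6) = (-3/(-4)*(-22))*(-16) = (-3*(-¼)*(-22))*(-16) = ((¾)*(-22))*(-16) = -33/2*(-16) = 264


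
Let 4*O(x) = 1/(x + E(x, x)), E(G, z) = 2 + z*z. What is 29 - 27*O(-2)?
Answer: 437/16 ≈ 27.313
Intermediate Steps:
E(G, z) = 2 + z**2
O(x) = 1/(4*(2 + x + x**2)) (O(x) = 1/(4*(x + (2 + x**2))) = 1/(4*(2 + x + x**2)))
29 - 27*O(-2) = 29 - 27/(4*(2 - 2 + (-2)**2)) = 29 - 27/(4*(2 - 2 + 4)) = 29 - 27/(4*4) = 29 - 27*1/16 = 29 - 27/16 = 437/16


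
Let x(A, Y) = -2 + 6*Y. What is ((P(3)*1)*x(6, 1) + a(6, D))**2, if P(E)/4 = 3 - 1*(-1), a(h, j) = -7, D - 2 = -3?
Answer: 3249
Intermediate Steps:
D = -1 (D = 2 - 3 = -1)
P(E) = 16 (P(E) = 4*(3 - 1*(-1)) = 4*(3 + 1) = 4*4 = 16)
((P(3)*1)*x(6, 1) + a(6, D))**2 = ((16*1)*(-2 + 6*1) - 7)**2 = (16*(-2 + 6) - 7)**2 = (16*4 - 7)**2 = (64 - 7)**2 = 57**2 = 3249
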